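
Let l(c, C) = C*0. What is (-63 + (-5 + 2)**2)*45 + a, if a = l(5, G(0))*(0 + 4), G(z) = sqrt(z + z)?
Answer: -2430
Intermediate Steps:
G(z) = sqrt(2)*sqrt(z) (G(z) = sqrt(2*z) = sqrt(2)*sqrt(z))
l(c, C) = 0
a = 0 (a = 0*(0 + 4) = 0*4 = 0)
(-63 + (-5 + 2)**2)*45 + a = (-63 + (-5 + 2)**2)*45 + 0 = (-63 + (-3)**2)*45 + 0 = (-63 + 9)*45 + 0 = -54*45 + 0 = -2430 + 0 = -2430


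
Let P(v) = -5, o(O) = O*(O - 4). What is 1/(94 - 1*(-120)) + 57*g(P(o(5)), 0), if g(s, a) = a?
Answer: 1/214 ≈ 0.0046729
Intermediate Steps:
o(O) = O*(-4 + O)
1/(94 - 1*(-120)) + 57*g(P(o(5)), 0) = 1/(94 - 1*(-120)) + 57*0 = 1/(94 + 120) + 0 = 1/214 + 0 = 1/214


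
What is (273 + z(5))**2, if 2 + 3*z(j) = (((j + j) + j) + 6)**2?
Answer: 1582564/9 ≈ 1.7584e+5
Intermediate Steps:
z(j) = -2/3 + (6 + 3*j)**2/3 (z(j) = -2/3 + (((j + j) + j) + 6)**2/3 = -2/3 + ((2*j + j) + 6)**2/3 = -2/3 + (3*j + 6)**2/3 = -2/3 + (6 + 3*j)**2/3)
(273 + z(5))**2 = (273 + (-2/3 + 3*(2 + 5)**2))**2 = (273 + (-2/3 + 3*7**2))**2 = (273 + (-2/3 + 3*49))**2 = (273 + (-2/3 + 147))**2 = (273 + 439/3)**2 = (1258/3)**2 = 1582564/9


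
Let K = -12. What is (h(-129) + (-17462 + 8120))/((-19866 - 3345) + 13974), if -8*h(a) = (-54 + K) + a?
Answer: 24847/24632 ≈ 1.0087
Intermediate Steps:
h(a) = 33/4 - a/8 (h(a) = -((-54 - 12) + a)/8 = -(-66 + a)/8 = 33/4 - a/8)
(h(-129) + (-17462 + 8120))/((-19866 - 3345) + 13974) = ((33/4 - 1/8*(-129)) + (-17462 + 8120))/((-19866 - 3345) + 13974) = ((33/4 + 129/8) - 9342)/(-23211 + 13974) = (195/8 - 9342)/(-9237) = -74541/8*(-1/9237) = 24847/24632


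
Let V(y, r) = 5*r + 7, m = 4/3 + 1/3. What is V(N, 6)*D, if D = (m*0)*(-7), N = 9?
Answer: 0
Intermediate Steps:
m = 5/3 (m = 4*(⅓) + 1*(⅓) = 4/3 + ⅓ = 5/3 ≈ 1.6667)
D = 0 (D = ((5/3)*0)*(-7) = 0*(-7) = 0)
V(y, r) = 7 + 5*r
V(N, 6)*D = (7 + 5*6)*0 = (7 + 30)*0 = 37*0 = 0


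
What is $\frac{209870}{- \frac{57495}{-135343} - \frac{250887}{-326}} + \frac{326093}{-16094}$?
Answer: $\frac{137949100093615217}{546786288781434} \approx 252.29$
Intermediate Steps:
$\frac{209870}{- \frac{57495}{-135343} - \frac{250887}{-326}} + \frac{326093}{-16094} = \frac{209870}{\left(-57495\right) \left(- \frac{1}{135343}\right) - - \frac{250887}{326}} + 326093 \left(- \frac{1}{16094}\right) = \frac{209870}{\frac{57495}{135343} + \frac{250887}{326}} - \frac{326093}{16094} = \frac{209870}{\frac{33974542611}{44121818}} - \frac{326093}{16094} = 209870 \cdot \frac{44121818}{33974542611} - \frac{326093}{16094} = \frac{9259845943660}{33974542611} - \frac{326093}{16094} = \frac{137949100093615217}{546786288781434}$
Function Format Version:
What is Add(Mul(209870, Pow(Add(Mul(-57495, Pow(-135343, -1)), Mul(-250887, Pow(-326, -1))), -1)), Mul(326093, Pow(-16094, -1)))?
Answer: Rational(137949100093615217, 546786288781434) ≈ 252.29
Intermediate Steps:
Add(Mul(209870, Pow(Add(Mul(-57495, Pow(-135343, -1)), Mul(-250887, Pow(-326, -1))), -1)), Mul(326093, Pow(-16094, -1))) = Add(Mul(209870, Pow(Add(Mul(-57495, Rational(-1, 135343)), Mul(-250887, Rational(-1, 326))), -1)), Mul(326093, Rational(-1, 16094))) = Add(Mul(209870, Pow(Add(Rational(57495, 135343), Rational(250887, 326)), -1)), Rational(-326093, 16094)) = Add(Mul(209870, Pow(Rational(33974542611, 44121818), -1)), Rational(-326093, 16094)) = Add(Mul(209870, Rational(44121818, 33974542611)), Rational(-326093, 16094)) = Add(Rational(9259845943660, 33974542611), Rational(-326093, 16094)) = Rational(137949100093615217, 546786288781434)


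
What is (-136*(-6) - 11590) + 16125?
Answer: 5351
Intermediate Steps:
(-136*(-6) - 11590) + 16125 = (816 - 11590) + 16125 = -10774 + 16125 = 5351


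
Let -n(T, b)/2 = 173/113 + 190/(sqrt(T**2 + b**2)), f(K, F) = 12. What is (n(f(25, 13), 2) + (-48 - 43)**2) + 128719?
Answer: 15480654/113 - 190*sqrt(37)/37 ≈ 1.3697e+5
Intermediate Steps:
n(T, b) = -346/113 - 380/sqrt(T**2 + b**2) (n(T, b) = -2*(173/113 + 190/(sqrt(T**2 + b**2))) = -2*(173*(1/113) + 190/sqrt(T**2 + b**2)) = -2*(173/113 + 190/sqrt(T**2 + b**2)) = -346/113 - 380/sqrt(T**2 + b**2))
(n(f(25, 13), 2) + (-48 - 43)**2) + 128719 = ((-346/113 - 380/sqrt(12**2 + 2**2)) + (-48 - 43)**2) + 128719 = ((-346/113 - 380/sqrt(144 + 4)) + (-91)**2) + 128719 = ((-346/113 - 190*sqrt(37)/37) + 8281) + 128719 = (935407/113 - 190*sqrt(37)/37) + 128719 = 15480654/113 - 190*sqrt(37)/37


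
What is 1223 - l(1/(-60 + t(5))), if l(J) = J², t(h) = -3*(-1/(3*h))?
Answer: 109337398/89401 ≈ 1223.0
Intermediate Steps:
t(h) = 1/h (t(h) = -3*(-1/(3*h)) = -(-1)/h = 1/h)
1223 - l(1/(-60 + t(5))) = 1223 - (1/(-60 + 1/5))² = 1223 - (1/(-60 + ⅕))² = 1223 - (1/(-299/5))² = 1223 - (-5/299)² = 1223 - 1*25/89401 = 1223 - 25/89401 = 109337398/89401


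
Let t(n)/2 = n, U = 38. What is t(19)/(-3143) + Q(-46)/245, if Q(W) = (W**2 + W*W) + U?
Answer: 7820/449 ≈ 17.416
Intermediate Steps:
t(n) = 2*n
Q(W) = 38 + 2*W**2 (Q(W) = (W**2 + W*W) + 38 = (W**2 + W**2) + 38 = 2*W**2 + 38 = 38 + 2*W**2)
t(19)/(-3143) + Q(-46)/245 = (2*19)/(-3143) + (38 + 2*(-46)**2)/245 = 38*(-1/3143) + (38 + 2*2116)*(1/245) = -38/3143 + (38 + 4232)*(1/245) = -38/3143 + 4270*(1/245) = -38/3143 + 122/7 = 7820/449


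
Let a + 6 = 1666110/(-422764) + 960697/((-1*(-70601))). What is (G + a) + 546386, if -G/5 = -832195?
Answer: 70251677401117809/14923780582 ≈ 4.7074e+6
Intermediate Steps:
G = 4160975 (G = -5*(-832195) = 4160975)
a = 54716853707/14923780582 (a = -6 + (1666110/(-422764) + 960697/((-1*(-70601)))) = -6 + (1666110*(-1/422764) + 960697/70601) = -6 + (-833055/211382 + 960697*(1/70601)) = -6 + (-833055/211382 + 960697/70601) = -6 + 144259537199/14923780582 = 54716853707/14923780582 ≈ 3.6664)
(G + a) + 546386 = (4160975 + 54716853707/14923780582) + 546386 = 62097532624041157/14923780582 + 546386 = 70251677401117809/14923780582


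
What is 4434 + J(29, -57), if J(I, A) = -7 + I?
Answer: 4456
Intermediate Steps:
4434 + J(29, -57) = 4434 + (-7 + 29) = 4434 + 22 = 4456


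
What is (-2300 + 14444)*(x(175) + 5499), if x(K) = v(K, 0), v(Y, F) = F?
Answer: 66779856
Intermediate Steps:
x(K) = 0
(-2300 + 14444)*(x(175) + 5499) = (-2300 + 14444)*(0 + 5499) = 12144*5499 = 66779856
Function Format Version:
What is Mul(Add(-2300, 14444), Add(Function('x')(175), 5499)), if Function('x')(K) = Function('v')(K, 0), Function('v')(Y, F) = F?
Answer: 66779856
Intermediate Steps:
Function('x')(K) = 0
Mul(Add(-2300, 14444), Add(Function('x')(175), 5499)) = Mul(Add(-2300, 14444), Add(0, 5499)) = Mul(12144, 5499) = 66779856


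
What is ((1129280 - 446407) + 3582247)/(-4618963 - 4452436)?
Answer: -4265120/9071399 ≈ -0.47017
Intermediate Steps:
((1129280 - 446407) + 3582247)/(-4618963 - 4452436) = (682873 + 3582247)/(-9071399) = 4265120*(-1/9071399) = -4265120/9071399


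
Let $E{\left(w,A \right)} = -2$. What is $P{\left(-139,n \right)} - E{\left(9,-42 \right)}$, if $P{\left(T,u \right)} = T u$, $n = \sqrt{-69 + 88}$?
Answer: $2 - 139 \sqrt{19} \approx -603.89$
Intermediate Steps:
$n = \sqrt{19} \approx 4.3589$
$P{\left(-139,n \right)} - E{\left(9,-42 \right)} = - 139 \sqrt{19} - -2 = - 139 \sqrt{19} + 2 = 2 - 139 \sqrt{19}$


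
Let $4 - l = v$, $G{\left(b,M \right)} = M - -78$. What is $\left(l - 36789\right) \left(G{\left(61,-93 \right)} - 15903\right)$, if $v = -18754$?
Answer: $287017458$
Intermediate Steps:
$G{\left(b,M \right)} = 78 + M$ ($G{\left(b,M \right)} = M + 78 = 78 + M$)
$l = 18758$ ($l = 4 - -18754 = 4 + 18754 = 18758$)
$\left(l - 36789\right) \left(G{\left(61,-93 \right)} - 15903\right) = \left(18758 - 36789\right) \left(\left(78 - 93\right) - 15903\right) = - 18031 \left(-15 - 15903\right) = \left(-18031\right) \left(-15918\right) = 287017458$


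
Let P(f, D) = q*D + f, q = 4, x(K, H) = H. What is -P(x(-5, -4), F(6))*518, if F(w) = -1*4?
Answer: 10360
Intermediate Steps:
F(w) = -4
P(f, D) = f + 4*D (P(f, D) = 4*D + f = f + 4*D)
-P(x(-5, -4), F(6))*518 = -(-4 + 4*(-4))*518 = -(-4 - 16)*518 = -(-20)*518 = -1*(-10360) = 10360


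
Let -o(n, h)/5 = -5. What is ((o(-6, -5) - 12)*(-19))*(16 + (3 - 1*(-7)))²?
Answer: -166972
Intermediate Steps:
o(n, h) = 25 (o(n, h) = -5*(-5) = 25)
((o(-6, -5) - 12)*(-19))*(16 + (3 - 1*(-7)))² = ((25 - 12)*(-19))*(16 + (3 - 1*(-7)))² = (13*(-19))*(16 + (3 + 7))² = -247*(16 + 10)² = -247*26² = -247*676 = -166972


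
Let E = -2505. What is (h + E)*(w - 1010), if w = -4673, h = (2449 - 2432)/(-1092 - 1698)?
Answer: 39718299461/2790 ≈ 1.4236e+7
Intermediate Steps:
h = -17/2790 (h = 17/(-2790) = 17*(-1/2790) = -17/2790 ≈ -0.0060932)
(h + E)*(w - 1010) = (-17/2790 - 2505)*(-4673 - 1010) = -6988967/2790*(-5683) = 39718299461/2790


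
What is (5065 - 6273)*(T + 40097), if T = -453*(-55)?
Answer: -78534496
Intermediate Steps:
T = 24915
(5065 - 6273)*(T + 40097) = (5065 - 6273)*(24915 + 40097) = -1208*65012 = -78534496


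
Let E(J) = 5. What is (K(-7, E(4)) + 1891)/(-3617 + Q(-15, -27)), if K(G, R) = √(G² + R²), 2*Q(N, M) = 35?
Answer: -3782/7199 - 2*√74/7199 ≈ -0.52774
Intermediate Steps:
Q(N, M) = 35/2 (Q(N, M) = (½)*35 = 35/2)
(K(-7, E(4)) + 1891)/(-3617 + Q(-15, -27)) = (√((-7)² + 5²) + 1891)/(-3617 + 35/2) = (√(49 + 25) + 1891)/(-7199/2) = (√74 + 1891)*(-2/7199) = (1891 + √74)*(-2/7199) = -3782/7199 - 2*√74/7199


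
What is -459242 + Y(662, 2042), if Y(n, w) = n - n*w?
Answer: -1810384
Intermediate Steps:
Y(n, w) = n - n*w
-459242 + Y(662, 2042) = -459242 + 662*(1 - 1*2042) = -459242 + 662*(1 - 2042) = -459242 + 662*(-2041) = -459242 - 1351142 = -1810384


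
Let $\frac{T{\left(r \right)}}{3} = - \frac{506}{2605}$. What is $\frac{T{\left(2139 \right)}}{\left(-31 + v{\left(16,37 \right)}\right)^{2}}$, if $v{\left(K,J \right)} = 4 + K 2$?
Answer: $- \frac{1518}{65125} \approx -0.023309$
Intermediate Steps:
$v{\left(K,J \right)} = 4 + 2 K$
$T{\left(r \right)} = - \frac{1518}{2605}$ ($T{\left(r \right)} = 3 \left(- \frac{506}{2605}\right) = - \frac{1518}{2605}$)
$\frac{T{\left(2139 \right)}}{\left(-31 + v{\left(16,37 \right)}\right)^{2}} = - \frac{1518}{2605 \left(-31 + \left(4 + 2 \cdot 16\right)\right)^{2}} = - \frac{1518}{2605 \left(-31 + \left(4 + 32\right)\right)^{2}} = - \frac{1518}{2605 \left(-31 + 36\right)^{2}} = - \frac{1518}{2605 \cdot 5^{2}} = - \frac{1518}{2605 \cdot 25} = \left(- \frac{1518}{2605}\right) \frac{1}{25} = - \frac{1518}{65125}$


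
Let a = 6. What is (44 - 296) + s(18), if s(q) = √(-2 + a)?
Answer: -250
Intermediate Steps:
s(q) = 2 (s(q) = √(-2 + 6) = √4 = 2)
(44 - 296) + s(18) = (44 - 296) + 2 = -252 + 2 = -250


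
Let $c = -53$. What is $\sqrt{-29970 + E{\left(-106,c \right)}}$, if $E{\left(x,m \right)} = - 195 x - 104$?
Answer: $2 i \sqrt{2351} \approx 96.974 i$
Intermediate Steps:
$E{\left(x,m \right)} = -104 - 195 x$
$\sqrt{-29970 + E{\left(-106,c \right)}} = \sqrt{-29970 - -20566} = \sqrt{-29970 + \left(-104 + 20670\right)} = \sqrt{-29970 + 20566} = \sqrt{-9404} = 2 i \sqrt{2351}$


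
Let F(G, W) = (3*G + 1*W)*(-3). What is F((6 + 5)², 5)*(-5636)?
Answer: 6222144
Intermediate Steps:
F(G, W) = -9*G - 3*W (F(G, W) = (3*G + W)*(-3) = (W + 3*G)*(-3) = -9*G - 3*W)
F((6 + 5)², 5)*(-5636) = (-9*(6 + 5)² - 3*5)*(-5636) = (-9*11² - 15)*(-5636) = (-9*121 - 15)*(-5636) = (-1089 - 15)*(-5636) = -1104*(-5636) = 6222144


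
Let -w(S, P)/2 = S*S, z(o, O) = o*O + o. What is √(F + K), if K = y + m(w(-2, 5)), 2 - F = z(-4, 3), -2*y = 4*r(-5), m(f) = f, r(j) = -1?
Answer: 2*√3 ≈ 3.4641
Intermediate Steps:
z(o, O) = o + O*o (z(o, O) = O*o + o = o + O*o)
w(S, P) = -2*S² (w(S, P) = -2*S*S = -2*S²)
y = 2 (y = -2*(-1) = -½*(-4) = 2)
F = 18 (F = 2 - (-4)*(1 + 3) = 2 - (-4)*4 = 2 - 1*(-16) = 2 + 16 = 18)
K = -6 (K = 2 - 2*(-2)² = 2 - 2*4 = 2 - 8 = -6)
√(F + K) = √(18 - 6) = √12 = 2*√3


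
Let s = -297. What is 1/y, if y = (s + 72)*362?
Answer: -1/81450 ≈ -1.2277e-5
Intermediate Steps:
y = -81450 (y = (-297 + 72)*362 = -225*362 = -81450)
1/y = 1/(-81450) = -1/81450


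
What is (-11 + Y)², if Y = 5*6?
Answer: 361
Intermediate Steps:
Y = 30
(-11 + Y)² = (-11 + 30)² = 19² = 361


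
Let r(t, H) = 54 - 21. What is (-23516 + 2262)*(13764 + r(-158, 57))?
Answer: -293241438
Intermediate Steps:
r(t, H) = 33
(-23516 + 2262)*(13764 + r(-158, 57)) = (-23516 + 2262)*(13764 + 33) = -21254*13797 = -293241438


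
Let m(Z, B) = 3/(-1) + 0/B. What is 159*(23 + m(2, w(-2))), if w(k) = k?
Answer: 3180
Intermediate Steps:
m(Z, B) = -3 (m(Z, B) = 3*(-1) + 0 = -3 + 0 = -3)
159*(23 + m(2, w(-2))) = 159*(23 - 3) = 159*20 = 3180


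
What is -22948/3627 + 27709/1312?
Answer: 70392767/4758624 ≈ 14.793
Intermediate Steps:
-22948/3627 + 27709/1312 = 70392767/4758624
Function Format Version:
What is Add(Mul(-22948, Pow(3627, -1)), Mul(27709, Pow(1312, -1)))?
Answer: Rational(70392767, 4758624) ≈ 14.793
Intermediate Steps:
Add(Mul(-22948, Pow(3627, -1)), Mul(27709, Pow(1312, -1))) = Add(Mul(-22948, Rational(1, 3627)), Mul(27709, Rational(1, 1312))) = Add(Rational(-22948, 3627), Rational(27709, 1312)) = Rational(70392767, 4758624)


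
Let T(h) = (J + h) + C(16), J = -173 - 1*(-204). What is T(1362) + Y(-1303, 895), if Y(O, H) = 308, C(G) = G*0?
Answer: 1701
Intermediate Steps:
J = 31 (J = -173 + 204 = 31)
C(G) = 0
T(h) = 31 + h (T(h) = (31 + h) + 0 = 31 + h)
T(1362) + Y(-1303, 895) = (31 + 1362) + 308 = 1393 + 308 = 1701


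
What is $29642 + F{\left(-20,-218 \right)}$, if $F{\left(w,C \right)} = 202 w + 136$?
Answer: $25738$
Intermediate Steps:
$F{\left(w,C \right)} = 136 + 202 w$
$29642 + F{\left(-20,-218 \right)} = 29642 + \left(136 + 202 \left(-20\right)\right) = 29642 + \left(136 - 4040\right) = 29642 - 3904 = 25738$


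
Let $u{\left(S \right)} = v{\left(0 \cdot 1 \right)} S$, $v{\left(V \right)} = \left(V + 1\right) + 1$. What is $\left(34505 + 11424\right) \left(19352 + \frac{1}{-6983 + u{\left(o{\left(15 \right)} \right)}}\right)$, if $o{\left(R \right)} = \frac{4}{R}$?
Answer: $\frac{93092131014961}{104737} \approx 8.8882 \cdot 10^{8}$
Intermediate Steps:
$v{\left(V \right)} = 2 + V$ ($v{\left(V \right)} = \left(1 + V\right) + 1 = 2 + V$)
$u{\left(S \right)} = 2 S$ ($u{\left(S \right)} = \left(2 + 0 \cdot 1\right) S = \left(2 + 0\right) S = 2 S$)
$\left(34505 + 11424\right) \left(19352 + \frac{1}{-6983 + u{\left(o{\left(15 \right)} \right)}}\right) = \left(34505 + 11424\right) \left(19352 + \frac{1}{-6983 + 2 \cdot \frac{4}{15}}\right) = 45929 \left(19352 + \frac{1}{-6983 + 2 \cdot 4 \cdot \frac{1}{15}}\right) = 45929 \left(19352 + \frac{1}{-6983 + 2 \cdot \frac{4}{15}}\right) = 45929 \left(19352 + \frac{1}{-6983 + \frac{8}{15}}\right) = 45929 \left(19352 + \frac{1}{- \frac{104737}{15}}\right) = 45929 \left(19352 - \frac{15}{104737}\right) = 45929 \cdot \frac{2026870409}{104737} = \frac{93092131014961}{104737}$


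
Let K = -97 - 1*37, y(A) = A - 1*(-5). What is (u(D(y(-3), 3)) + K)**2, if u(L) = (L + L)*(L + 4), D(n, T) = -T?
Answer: 19600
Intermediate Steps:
y(A) = 5 + A (y(A) = A + 5 = 5 + A)
K = -134 (K = -97 - 37 = -134)
u(L) = 2*L*(4 + L) (u(L) = (2*L)*(4 + L) = 2*L*(4 + L))
(u(D(y(-3), 3)) + K)**2 = (2*(-1*3)*(4 - 1*3) - 134)**2 = (2*(-3)*(4 - 3) - 134)**2 = (2*(-3)*1 - 134)**2 = (-6 - 134)**2 = (-140)**2 = 19600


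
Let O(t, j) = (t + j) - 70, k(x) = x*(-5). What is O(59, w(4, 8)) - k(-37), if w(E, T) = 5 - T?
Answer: -199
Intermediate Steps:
k(x) = -5*x
O(t, j) = -70 + j + t (O(t, j) = (j + t) - 70 = -70 + j + t)
O(59, w(4, 8)) - k(-37) = (-70 + (5 - 1*8) + 59) - (-5)*(-37) = (-70 + (5 - 8) + 59) - 1*185 = (-70 - 3 + 59) - 185 = -14 - 185 = -199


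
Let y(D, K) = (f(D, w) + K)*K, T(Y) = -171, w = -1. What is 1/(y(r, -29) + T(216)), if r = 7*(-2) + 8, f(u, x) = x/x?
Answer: 1/641 ≈ 0.0015601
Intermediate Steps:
f(u, x) = 1
r = -6 (r = -14 + 8 = -6)
y(D, K) = K*(1 + K) (y(D, K) = (1 + K)*K = K*(1 + K))
1/(y(r, -29) + T(216)) = 1/(-29*(1 - 29) - 171) = 1/(-29*(-28) - 171) = 1/(812 - 171) = 1/641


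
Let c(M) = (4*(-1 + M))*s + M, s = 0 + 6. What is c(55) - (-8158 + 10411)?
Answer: -902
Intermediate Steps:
s = 6
c(M) = -24 + 25*M (c(M) = (4*(-1 + M))*6 + M = (-4 + 4*M)*6 + M = (-24 + 24*M) + M = -24 + 25*M)
c(55) - (-8158 + 10411) = (-24 + 25*55) - (-8158 + 10411) = (-24 + 1375) - 1*2253 = 1351 - 2253 = -902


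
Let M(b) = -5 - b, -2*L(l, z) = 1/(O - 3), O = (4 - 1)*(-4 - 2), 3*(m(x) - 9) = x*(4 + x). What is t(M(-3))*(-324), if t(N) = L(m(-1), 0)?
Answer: -54/7 ≈ -7.7143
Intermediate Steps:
m(x) = 9 + x*(4 + x)/3 (m(x) = 9 + (x*(4 + x))/3 = 9 + x*(4 + x)/3)
O = -18 (O = 3*(-6) = -18)
L(l, z) = 1/42 (L(l, z) = -1/(2*(-18 - 3)) = -1/2/(-21) = -1/2*(-1/21) = 1/42)
t(N) = 1/42
t(M(-3))*(-324) = (1/42)*(-324) = -54/7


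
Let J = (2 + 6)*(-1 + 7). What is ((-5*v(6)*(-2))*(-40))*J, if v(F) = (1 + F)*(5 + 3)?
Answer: -1075200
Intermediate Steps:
v(F) = 8 + 8*F (v(F) = (1 + F)*8 = 8 + 8*F)
J = 48 (J = 8*6 = 48)
((-5*v(6)*(-2))*(-40))*J = ((-5*(8 + 8*6)*(-2))*(-40))*48 = ((-5*(8 + 48)*(-2))*(-40))*48 = ((-5*56*(-2))*(-40))*48 = (-280*(-2)*(-40))*48 = (560*(-40))*48 = -22400*48 = -1075200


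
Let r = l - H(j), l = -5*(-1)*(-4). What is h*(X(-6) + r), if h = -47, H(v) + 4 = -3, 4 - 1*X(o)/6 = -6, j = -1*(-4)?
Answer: -2209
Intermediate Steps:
j = 4
X(o) = 60 (X(o) = 24 - 6*(-6) = 24 + 36 = 60)
H(v) = -7 (H(v) = -4 - 3 = -7)
l = -20 (l = 5*(-4) = -20)
r = -13 (r = -20 - 1*(-7) = -20 + 7 = -13)
h*(X(-6) + r) = -47*(60 - 13) = -47*47 = -2209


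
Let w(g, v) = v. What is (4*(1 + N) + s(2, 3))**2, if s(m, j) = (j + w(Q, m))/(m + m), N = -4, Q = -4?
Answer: 1849/16 ≈ 115.56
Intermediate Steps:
s(m, j) = (j + m)/(2*m) (s(m, j) = (j + m)/(m + m) = (j + m)/((2*m)) = (j + m)*(1/(2*m)) = (j + m)/(2*m))
(4*(1 + N) + s(2, 3))**2 = (4*(1 - 4) + (1/2)*(3 + 2)/2)**2 = (4*(-3) + (1/2)*(1/2)*5)**2 = (-12 + 5/4)**2 = (-43/4)**2 = 1849/16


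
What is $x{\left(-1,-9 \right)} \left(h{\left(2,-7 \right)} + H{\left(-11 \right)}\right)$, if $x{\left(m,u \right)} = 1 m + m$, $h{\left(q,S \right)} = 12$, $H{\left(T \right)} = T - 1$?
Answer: $0$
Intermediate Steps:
$H{\left(T \right)} = -1 + T$ ($H{\left(T \right)} = T - 1 = -1 + T$)
$x{\left(m,u \right)} = 2 m$ ($x{\left(m,u \right)} = m + m = 2 m$)
$x{\left(-1,-9 \right)} \left(h{\left(2,-7 \right)} + H{\left(-11 \right)}\right) = 2 \left(-1\right) \left(12 - 12\right) = - 2 \left(12 - 12\right) = \left(-2\right) 0 = 0$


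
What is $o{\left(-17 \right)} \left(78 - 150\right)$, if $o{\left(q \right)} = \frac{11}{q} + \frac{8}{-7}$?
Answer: $\frac{15336}{119} \approx 128.87$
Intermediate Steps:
$o{\left(q \right)} = - \frac{8}{7} + \frac{11}{q}$ ($o{\left(q \right)} = \frac{11}{q} + 8 \left(- \frac{1}{7}\right) = \frac{11}{q} - \frac{8}{7} = - \frac{8}{7} + \frac{11}{q}$)
$o{\left(-17 \right)} \left(78 - 150\right) = \left(- \frac{8}{7} + \frac{11}{-17}\right) \left(78 - 150\right) = \left(- \frac{8}{7} + 11 \left(- \frac{1}{17}\right)\right) \left(-72\right) = \left(- \frac{8}{7} - \frac{11}{17}\right) \left(-72\right) = \left(- \frac{213}{119}\right) \left(-72\right) = \frac{15336}{119}$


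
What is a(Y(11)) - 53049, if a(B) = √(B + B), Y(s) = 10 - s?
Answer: -53049 + I*√2 ≈ -53049.0 + 1.4142*I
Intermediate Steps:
a(B) = √2*√B (a(B) = √(2*B) = √2*√B)
a(Y(11)) - 53049 = √2*√(10 - 1*11) - 53049 = √2*√(10 - 11) - 53049 = √2*√(-1) - 53049 = √2*I - 53049 = I*√2 - 53049 = -53049 + I*√2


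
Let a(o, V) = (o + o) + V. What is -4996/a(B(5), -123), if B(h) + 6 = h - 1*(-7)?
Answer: 4996/111 ≈ 45.009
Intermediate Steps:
B(h) = 1 + h (B(h) = -6 + (h - 1*(-7)) = -6 + (h + 7) = -6 + (7 + h) = 1 + h)
a(o, V) = V + 2*o (a(o, V) = 2*o + V = V + 2*o)
-4996/a(B(5), -123) = -4996/(-123 + 2*(1 + 5)) = -4996/(-123 + 2*6) = -4996/(-123 + 12) = -4996/(-111) = -4996*(-1/111) = 4996/111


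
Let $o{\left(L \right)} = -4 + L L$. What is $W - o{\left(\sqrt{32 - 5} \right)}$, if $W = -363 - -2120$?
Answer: $1734$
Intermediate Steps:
$W = 1757$ ($W = -363 + 2120 = 1757$)
$o{\left(L \right)} = -4 + L^{2}$
$W - o{\left(\sqrt{32 - 5} \right)} = 1757 - \left(-4 + \left(\sqrt{32 - 5}\right)^{2}\right) = 1757 - \left(-4 + \left(\sqrt{27}\right)^{2}\right) = 1757 - \left(-4 + \left(3 \sqrt{3}\right)^{2}\right) = 1757 - \left(-4 + 27\right) = 1757 - 23 = 1734$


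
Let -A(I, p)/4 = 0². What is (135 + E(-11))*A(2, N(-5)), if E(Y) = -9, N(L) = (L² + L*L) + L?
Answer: 0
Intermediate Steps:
N(L) = L + 2*L² (N(L) = (L² + L²) + L = 2*L² + L = L + 2*L²)
A(I, p) = 0 (A(I, p) = -4*0² = -4*0 = 0)
(135 + E(-11))*A(2, N(-5)) = (135 - 9)*0 = 126*0 = 0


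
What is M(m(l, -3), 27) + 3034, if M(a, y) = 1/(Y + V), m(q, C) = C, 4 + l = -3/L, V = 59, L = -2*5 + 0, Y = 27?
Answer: 260925/86 ≈ 3034.0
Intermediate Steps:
L = -10 (L = -10 + 0 = -10)
l = -37/10 (l = -4 - 3/(-10) = -4 - 3*(-⅒) = -4 + 3/10 = -37/10 ≈ -3.7000)
M(a, y) = 1/86 (M(a, y) = 1/(27 + 59) = 1/86)
M(m(l, -3), 27) + 3034 = 1/86 + 3034 = 260925/86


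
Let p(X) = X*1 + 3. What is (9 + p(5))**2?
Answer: 289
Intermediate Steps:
p(X) = 3 + X (p(X) = X + 3 = 3 + X)
(9 + p(5))**2 = (9 + (3 + 5))**2 = (9 + 8)**2 = 17**2 = 289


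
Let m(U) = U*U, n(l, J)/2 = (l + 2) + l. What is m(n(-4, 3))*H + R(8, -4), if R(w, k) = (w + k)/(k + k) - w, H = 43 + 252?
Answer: 84943/2 ≈ 42472.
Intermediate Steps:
n(l, J) = 4 + 4*l (n(l, J) = 2*((l + 2) + l) = 2*((2 + l) + l) = 2*(2 + 2*l) = 4 + 4*l)
H = 295
R(w, k) = -w + (k + w)/(2*k) (R(w, k) = (k + w)/((2*k)) - w = (k + w)*(1/(2*k)) - w = (k + w)/(2*k) - w = -w + (k + w)/(2*k))
m(U) = U²
m(n(-4, 3))*H + R(8, -4) = (4 + 4*(-4))²*295 + (½ - 1*8 + (½)*8/(-4)) = (4 - 16)²*295 + (½ - 8 + (½)*8*(-¼)) = (-12)²*295 + (½ - 8 - 1) = 144*295 - 17/2 = 42480 - 17/2 = 84943/2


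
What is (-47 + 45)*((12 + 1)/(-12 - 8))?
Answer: 13/10 ≈ 1.3000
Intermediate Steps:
(-47 + 45)*((12 + 1)/(-12 - 8)) = -26/(-20) = -26*(-1)/20 = -2*(-13/20) = 13/10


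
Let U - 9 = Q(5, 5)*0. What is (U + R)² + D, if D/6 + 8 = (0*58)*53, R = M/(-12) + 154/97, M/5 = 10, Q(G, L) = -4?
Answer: -2293583/338724 ≈ -6.7712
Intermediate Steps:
M = 50 (M = 5*10 = 50)
R = -1501/582 (R = 50/(-12) + 154/97 = 50*(-1/12) + 154*(1/97) = -25/6 + 154/97 = -1501/582 ≈ -2.5790)
D = -48 (D = -48 + 6*((0*58)*53) = -48 + 6*(0*53) = -48 + 6*0 = -48 + 0 = -48)
U = 9 (U = 9 - 4*0 = 9 + 0 = 9)
(U + R)² + D = (9 - 1501/582)² - 48 = (3737/582)² - 48 = 13965169/338724 - 48 = -2293583/338724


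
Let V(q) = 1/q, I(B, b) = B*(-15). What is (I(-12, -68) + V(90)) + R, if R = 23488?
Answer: 2130121/90 ≈ 23668.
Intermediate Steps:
I(B, b) = -15*B
(I(-12, -68) + V(90)) + R = (-15*(-12) + 1/90) + 23488 = (180 + 1/90) + 23488 = 16201/90 + 23488 = 2130121/90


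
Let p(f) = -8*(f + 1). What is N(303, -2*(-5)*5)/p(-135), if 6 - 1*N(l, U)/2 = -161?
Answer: 167/536 ≈ 0.31157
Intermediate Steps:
N(l, U) = 334 (N(l, U) = 12 - 2*(-161) = 12 + 322 = 334)
p(f) = -8 - 8*f (p(f) = -8*(1 + f) = -8 - 8*f)
N(303, -2*(-5)*5)/p(-135) = 334/(-8 - 8*(-135)) = 334/(-8 + 1080) = 334/1072 = 334*(1/1072) = 167/536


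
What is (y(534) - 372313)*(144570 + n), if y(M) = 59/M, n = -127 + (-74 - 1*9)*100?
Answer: -9022427281623/178 ≈ -5.0688e+10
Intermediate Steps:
n = -8427 (n = -127 + (-74 - 9)*100 = -127 - 83*100 = -127 - 8300 = -8427)
(y(534) - 372313)*(144570 + n) = (59/534 - 372313)*(144570 - 8427) = (59*(1/534) - 372313)*136143 = (59/534 - 372313)*136143 = -198815083/534*136143 = -9022427281623/178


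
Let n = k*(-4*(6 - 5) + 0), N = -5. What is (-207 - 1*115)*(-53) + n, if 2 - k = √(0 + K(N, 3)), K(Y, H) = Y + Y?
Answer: 17058 + 4*I*√10 ≈ 17058.0 + 12.649*I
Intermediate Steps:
K(Y, H) = 2*Y
k = 2 - I*√10 (k = 2 - √(0 + 2*(-5)) = 2 - √(0 - 10) = 2 - √(-10) = 2 - I*√10 ≈ 2.0 - 3.1623*I)
n = -8 + 4*I*√10 (n = (2 - I*√10)*(-4*(6 - 5) + 0) = (2 - I*√10)*(-4*1 + 0) = (2 - I*√10)*(-4 + 0) = (2 - I*√10)*(-4) = -8 + 4*I*√10 ≈ -8.0 + 12.649*I)
(-207 - 1*115)*(-53) + n = (-207 - 1*115)*(-53) + (-8 + 4*I*√10) = (-207 - 115)*(-53) + (-8 + 4*I*√10) = -322*(-53) + (-8 + 4*I*√10) = 17066 + (-8 + 4*I*√10) = 17058 + 4*I*√10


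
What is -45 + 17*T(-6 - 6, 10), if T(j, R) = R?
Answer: 125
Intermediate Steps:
-45 + 17*T(-6 - 6, 10) = -45 + 17*10 = -45 + 170 = 125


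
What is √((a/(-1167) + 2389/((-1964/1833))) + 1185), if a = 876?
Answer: I*√152547772927379/381998 ≈ 32.333*I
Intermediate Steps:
√((a/(-1167) + 2389/((-1964/1833))) + 1185) = √((876/(-1167) + 2389/((-1964/1833))) + 1185) = √((876*(-1/1167) + 2389/((-1964*1/1833))) + 1185) = √((-292/389 + 2389/(-1964/1833)) + 1185) = √((-292/389 + 2389*(-1833/1964)) + 1185) = √((-292/389 - 4379037/1964) + 1185) = √(-1704018881/763996 + 1185) = √(-798683621/763996) = I*√152547772927379/381998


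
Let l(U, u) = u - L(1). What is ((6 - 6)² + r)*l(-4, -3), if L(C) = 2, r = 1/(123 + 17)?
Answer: -1/28 ≈ -0.035714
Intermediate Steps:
r = 1/140 ≈ 0.0071429
l(U, u) = -2 + u (l(U, u) = u - 1*2 = u - 2 = -2 + u)
((6 - 6)² + r)*l(-4, -3) = ((6 - 6)² + 1/140)*(-2 - 3) = (0² + 1/140)*(-5) = (0 + 1/140)*(-5) = (1/140)*(-5) = -1/28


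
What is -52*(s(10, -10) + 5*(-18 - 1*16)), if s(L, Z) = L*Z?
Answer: 14040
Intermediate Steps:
-52*(s(10, -10) + 5*(-18 - 1*16)) = -52*(10*(-10) + 5*(-18 - 1*16)) = -52*(-100 + 5*(-18 - 16)) = -52*(-100 + 5*(-34)) = -52*(-100 - 170) = -52*(-270) = 14040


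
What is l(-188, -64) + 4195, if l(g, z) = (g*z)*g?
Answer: -2257821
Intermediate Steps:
l(g, z) = z*g²
l(-188, -64) + 4195 = -64*(-188)² + 4195 = -64*35344 + 4195 = -2262016 + 4195 = -2257821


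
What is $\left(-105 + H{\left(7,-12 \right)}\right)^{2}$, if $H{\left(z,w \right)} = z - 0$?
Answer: $9604$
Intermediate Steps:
$H{\left(z,w \right)} = z$ ($H{\left(z,w \right)} = z + 0 = z$)
$\left(-105 + H{\left(7,-12 \right)}\right)^{2} = \left(-105 + 7\right)^{2} = \left(-98\right)^{2} = 9604$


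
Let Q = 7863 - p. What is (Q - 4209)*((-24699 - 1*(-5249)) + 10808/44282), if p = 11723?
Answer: 496401474882/3163 ≈ 1.5694e+8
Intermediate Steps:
Q = -3860 (Q = 7863 - 1*11723 = 7863 - 11723 = -3860)
(Q - 4209)*((-24699 - 1*(-5249)) + 10808/44282) = (-3860 - 4209)*((-24699 - 1*(-5249)) + 10808/44282) = -8069*((-24699 + 5249) + 10808*(1/44282)) = -8069*(-19450 + 772/3163) = -8069*(-61519578/3163) = 496401474882/3163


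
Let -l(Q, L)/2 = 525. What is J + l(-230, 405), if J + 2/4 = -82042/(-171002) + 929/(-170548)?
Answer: -15311500168595/14582024548 ≈ -1050.0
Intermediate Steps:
l(Q, L) = -1050 (l(Q, L) = -2*525 = -1050)
J = -374393195/14582024548 (J = -½ + (-82042/(-171002) + 929/(-170548)) = -½ + (-82042*(-1/171002) + 929*(-1/170548)) = -½ + (41021/85501 - 929/170548) = -½ + 6916619079/14582024548 = -374393195/14582024548 ≈ -0.025675)
J + l(-230, 405) = -374393195/14582024548 - 1050 = -15311500168595/14582024548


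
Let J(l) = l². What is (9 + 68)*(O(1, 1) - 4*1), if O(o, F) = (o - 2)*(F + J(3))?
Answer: -1078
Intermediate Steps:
O(o, F) = (-2 + o)*(9 + F) (O(o, F) = (o - 2)*(F + 3²) = (-2 + o)*(F + 9) = (-2 + o)*(9 + F))
(9 + 68)*(O(1, 1) - 4*1) = (9 + 68)*((-18 - 2*1 + 9*1 + 1*1) - 4*1) = 77*((-18 - 2 + 9 + 1) - 4) = 77*(-10 - 4) = 77*(-14) = -1078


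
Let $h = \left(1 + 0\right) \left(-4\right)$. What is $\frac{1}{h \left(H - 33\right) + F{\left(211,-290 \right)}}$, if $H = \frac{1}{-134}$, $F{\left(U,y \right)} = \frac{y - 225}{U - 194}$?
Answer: $\frac{1139}{115877} \approx 0.0098294$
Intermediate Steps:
$h = -4$ ($h = 1 \left(-4\right) = -4$)
$F{\left(U,y \right)} = \frac{-225 + y}{-194 + U}$ ($F{\left(U,y \right)} = \frac{-225 + y}{U - 194} = \frac{-225 + y}{-194 + U}$)
$H = - \frac{1}{134} \approx -0.0074627$
$\frac{1}{h \left(H - 33\right) + F{\left(211,-290 \right)}} = \frac{1}{- 4 \left(- \frac{1}{134} - 33\right) + \frac{-225 - 290}{-194 + 211}} = \frac{1}{\left(-4\right) \left(- \frac{4423}{134}\right) + \frac{1}{17} \left(-515\right)} = \frac{1}{\frac{8846}{67} + \frac{1}{17} \left(-515\right)} = \frac{1}{\frac{8846}{67} - \frac{515}{17}} = \frac{1}{\frac{115877}{1139}} = \frac{1139}{115877}$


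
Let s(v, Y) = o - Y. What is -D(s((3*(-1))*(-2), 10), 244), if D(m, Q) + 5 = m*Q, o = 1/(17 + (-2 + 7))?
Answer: 26773/11 ≈ 2433.9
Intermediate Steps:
o = 1/22 (o = 1/(17 + 5) = 1/22 ≈ 0.045455)
s(v, Y) = 1/22 - Y
D(m, Q) = -5 + Q*m (D(m, Q) = -5 + m*Q = -5 + Q*m)
-D(s((3*(-1))*(-2), 10), 244) = -(-5 + 244*(1/22 - 1*10)) = -(-5 + 244*(1/22 - 10)) = -(-5 + 244*(-219/22)) = -(-5 - 26718/11) = -1*(-26773/11) = 26773/11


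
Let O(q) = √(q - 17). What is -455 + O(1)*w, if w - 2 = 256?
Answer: -455 + 1032*I ≈ -455.0 + 1032.0*I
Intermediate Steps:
w = 258 (w = 2 + 256 = 258)
O(q) = √(-17 + q)
-455 + O(1)*w = -455 + √(-17 + 1)*258 = -455 + √(-16)*258 = -455 + (4*I)*258 = -455 + 1032*I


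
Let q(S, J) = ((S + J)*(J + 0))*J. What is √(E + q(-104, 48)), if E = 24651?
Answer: 3*I*√11597 ≈ 323.07*I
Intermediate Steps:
q(S, J) = J²*(J + S) (q(S, J) = ((J + S)*J)*J = (J*(J + S))*J = J²*(J + S))
√(E + q(-104, 48)) = √(24651 + 48²*(48 - 104)) = √(24651 + 2304*(-56)) = √(24651 - 129024) = √(-104373) = 3*I*√11597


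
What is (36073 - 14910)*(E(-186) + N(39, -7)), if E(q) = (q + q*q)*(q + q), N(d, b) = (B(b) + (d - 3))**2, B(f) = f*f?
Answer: -270744502085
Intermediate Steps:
B(f) = f**2
N(d, b) = (-3 + d + b**2)**2 (N(d, b) = (b**2 + (d - 3))**2 = (b**2 + (-3 + d))**2 = (-3 + d + b**2)**2)
E(q) = 2*q*(q + q**2) (E(q) = (q + q**2)*(2*q) = 2*q*(q + q**2))
(36073 - 14910)*(E(-186) + N(39, -7)) = (36073 - 14910)*(2*(-186)**2*(1 - 186) + (-3 + 39 + (-7)**2)**2) = 21163*(2*34596*(-185) + (-3 + 39 + 49)**2) = 21163*(-12800520 + 85**2) = 21163*(-12800520 + 7225) = 21163*(-12793295) = -270744502085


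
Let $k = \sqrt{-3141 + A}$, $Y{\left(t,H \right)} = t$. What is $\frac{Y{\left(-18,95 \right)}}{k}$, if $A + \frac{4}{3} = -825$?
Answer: $\frac{9 i \sqrt{35706}}{5951} \approx 0.28577 i$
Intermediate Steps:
$A = - \frac{2479}{3}$ ($A = - \frac{4}{3} - 825 = - \frac{2479}{3} \approx -826.33$)
$k = \frac{i \sqrt{35706}}{3}$ ($k = \sqrt{-3141 - \frac{2479}{3}} = \sqrt{- \frac{11902}{3}} = \frac{i \sqrt{35706}}{3} \approx 62.987 i$)
$\frac{Y{\left(-18,95 \right)}}{k} = - \frac{18}{\frac{1}{3} i \sqrt{35706}} = - 18 \left(- \frac{i \sqrt{35706}}{11902}\right) = \frac{9 i \sqrt{35706}}{5951}$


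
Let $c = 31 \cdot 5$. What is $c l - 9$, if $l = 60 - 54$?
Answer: $921$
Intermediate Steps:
$l = 6$ ($l = 60 - 54 = 6$)
$c = 155$
$c l - 9 = 155 \cdot 6 - 9 = 930 - 9 = 921$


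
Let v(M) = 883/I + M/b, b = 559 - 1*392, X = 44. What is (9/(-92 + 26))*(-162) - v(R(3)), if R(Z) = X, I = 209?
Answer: 614382/34903 ≈ 17.603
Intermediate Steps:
R(Z) = 44
b = 167 (b = 559 - 392 = 167)
v(M) = 883/209 + M/167
(9/(-92 + 26))*(-162) - v(R(3)) = (9/(-92 + 26))*(-162) - (883/209 + (1/167)*44) = (9/(-66))*(-162) - (883/209 + 44/167) = (9*(-1/66))*(-162) - 1*156657/34903 = -3/22*(-162) - 156657/34903 = 243/11 - 156657/34903 = 614382/34903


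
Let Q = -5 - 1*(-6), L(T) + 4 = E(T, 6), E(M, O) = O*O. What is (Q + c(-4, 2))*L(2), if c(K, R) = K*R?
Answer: -224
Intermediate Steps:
E(M, O) = O**2
L(T) = 32 (L(T) = -4 + 6**2 = -4 + 36 = 32)
Q = 1 (Q = -5 + 6 = 1)
(Q + c(-4, 2))*L(2) = (1 - 4*2)*32 = (1 - 8)*32 = -7*32 = -224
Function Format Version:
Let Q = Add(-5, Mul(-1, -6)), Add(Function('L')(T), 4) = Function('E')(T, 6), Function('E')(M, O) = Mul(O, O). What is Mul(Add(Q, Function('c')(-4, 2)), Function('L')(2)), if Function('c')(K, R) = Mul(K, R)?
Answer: -224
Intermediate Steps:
Function('E')(M, O) = Pow(O, 2)
Function('L')(T) = 32 (Function('L')(T) = Add(-4, Pow(6, 2)) = Add(-4, 36) = 32)
Q = 1 (Q = Add(-5, 6) = 1)
Mul(Add(Q, Function('c')(-4, 2)), Function('L')(2)) = Mul(Add(1, Mul(-4, 2)), 32) = Mul(Add(1, -8), 32) = Mul(-7, 32) = -224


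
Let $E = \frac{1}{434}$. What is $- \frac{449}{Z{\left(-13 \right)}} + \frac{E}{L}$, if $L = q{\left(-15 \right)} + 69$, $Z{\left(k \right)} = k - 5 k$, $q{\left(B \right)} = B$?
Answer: $- \frac{1315339}{152334} \approx -8.6346$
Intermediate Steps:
$Z{\left(k \right)} = - 4 k$
$L = 54$ ($L = -15 + 69 = 54$)
$E = \frac{1}{434} \approx 0.0023041$
$- \frac{449}{Z{\left(-13 \right)}} + \frac{E}{L} = - \frac{449}{\left(-4\right) \left(-13\right)} + \frac{1}{434 \cdot 54} = - \frac{449}{52} + \frac{1}{434} \cdot \frac{1}{54} = \left(-449\right) \frac{1}{52} + \frac{1}{23436} = - \frac{449}{52} + \frac{1}{23436} = - \frac{1315339}{152334}$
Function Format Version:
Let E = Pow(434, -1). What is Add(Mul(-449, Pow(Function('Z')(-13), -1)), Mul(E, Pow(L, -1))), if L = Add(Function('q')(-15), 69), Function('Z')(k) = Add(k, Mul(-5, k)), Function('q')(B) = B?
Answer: Rational(-1315339, 152334) ≈ -8.6346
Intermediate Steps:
Function('Z')(k) = Mul(-4, k)
L = 54 (L = Add(-15, 69) = 54)
E = Rational(1, 434) ≈ 0.0023041
Add(Mul(-449, Pow(Function('Z')(-13), -1)), Mul(E, Pow(L, -1))) = Add(Mul(-449, Pow(Mul(-4, -13), -1)), Mul(Rational(1, 434), Pow(54, -1))) = Add(Mul(-449, Pow(52, -1)), Mul(Rational(1, 434), Rational(1, 54))) = Add(Mul(-449, Rational(1, 52)), Rational(1, 23436)) = Add(Rational(-449, 52), Rational(1, 23436)) = Rational(-1315339, 152334)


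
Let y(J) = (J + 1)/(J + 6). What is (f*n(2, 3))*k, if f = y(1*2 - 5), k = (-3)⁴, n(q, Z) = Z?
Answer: -162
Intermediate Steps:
y(J) = (1 + J)/(6 + J)
k = 81
f = -⅔ (f = (1 + (1*2 - 5))/(6 + (1*2 - 5)) = (1 + (2 - 5))/(6 + (2 - 5)) = (1 - 3)/(6 - 3) = -2/3 = (⅓)*(-2) = -⅔ ≈ -0.66667)
(f*n(2, 3))*k = -⅔*3*81 = -2*81 = -162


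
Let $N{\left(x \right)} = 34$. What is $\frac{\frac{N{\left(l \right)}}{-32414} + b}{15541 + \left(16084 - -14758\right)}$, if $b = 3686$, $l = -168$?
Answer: $\frac{19912995}{250576427} \approx 0.079469$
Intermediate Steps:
$\frac{\frac{N{\left(l \right)}}{-32414} + b}{15541 + \left(16084 - -14758\right)} = \frac{\frac{34}{-32414} + 3686}{15541 + \left(16084 - -14758\right)} = \frac{34 \left(- \frac{1}{32414}\right) + 3686}{15541 + \left(16084 + 14758\right)} = \frac{- \frac{17}{16207} + 3686}{15541 + 30842} = \frac{59738985}{16207 \cdot 46383} = \frac{59738985}{16207} \cdot \frac{1}{46383} = \frac{19912995}{250576427}$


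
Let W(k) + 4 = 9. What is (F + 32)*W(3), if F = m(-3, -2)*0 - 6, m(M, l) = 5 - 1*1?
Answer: 130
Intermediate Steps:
W(k) = 5 (W(k) = -4 + 9 = 5)
m(M, l) = 4 (m(M, l) = 5 - 1 = 4)
F = -6 (F = 4*0 - 6 = 0 - 6 = -6)
(F + 32)*W(3) = (-6 + 32)*5 = 26*5 = 130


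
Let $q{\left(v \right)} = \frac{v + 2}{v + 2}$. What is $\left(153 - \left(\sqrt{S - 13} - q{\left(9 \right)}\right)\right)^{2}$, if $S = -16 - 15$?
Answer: $23672 - 616 i \sqrt{11} \approx 23672.0 - 2043.0 i$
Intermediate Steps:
$S = -31$
$q{\left(v \right)} = 1$ ($q{\left(v \right)} = \frac{2 + v}{2 + v} = 1$)
$\left(153 - \left(\sqrt{S - 13} - q{\left(9 \right)}\right)\right)^{2} = \left(153 + \left(1 - \sqrt{-31 - 13}\right)\right)^{2} = \left(153 + \left(1 - \sqrt{-44}\right)\right)^{2} = \left(153 + \left(1 - 2 i \sqrt{11}\right)\right)^{2} = \left(154 - 2 i \sqrt{11}\right)^{2}$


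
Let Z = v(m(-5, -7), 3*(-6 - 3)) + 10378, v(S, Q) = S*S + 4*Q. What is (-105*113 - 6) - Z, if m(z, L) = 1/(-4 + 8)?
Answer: -354257/16 ≈ -22141.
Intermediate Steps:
m(z, L) = ¼ (m(z, L) = 1/4 = ¼)
v(S, Q) = S² + 4*Q
Z = 164321/16 (Z = ((¼)² + 4*(3*(-6 - 3))) + 10378 = (1/16 + 4*(3*(-9))) + 10378 = (1/16 + 4*(-27)) + 10378 = (1/16 - 108) + 10378 = -1727/16 + 10378 = 164321/16 ≈ 10270.)
(-105*113 - 6) - Z = (-105*113 - 6) - 1*164321/16 = (-11865 - 6) - 164321/16 = -11871 - 164321/16 = -354257/16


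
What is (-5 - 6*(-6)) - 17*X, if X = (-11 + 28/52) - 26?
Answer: 8461/13 ≈ 650.85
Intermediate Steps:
X = -474/13 (X = (-11 + 28*(1/52)) - 26 = (-11 + 7/13) - 26 = -136/13 - 26 = -474/13 ≈ -36.462)
(-5 - 6*(-6)) - 17*X = (-5 - 6*(-6)) - 17*(-474/13) = (-5 + 36) + 8058/13 = 31 + 8058/13 = 8461/13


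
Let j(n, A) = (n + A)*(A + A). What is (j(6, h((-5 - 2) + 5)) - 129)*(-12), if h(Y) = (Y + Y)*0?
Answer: 1548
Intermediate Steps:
h(Y) = 0 (h(Y) = (2*Y)*0 = 0)
j(n, A) = 2*A*(A + n) (j(n, A) = (A + n)*(2*A) = 2*A*(A + n))
(j(6, h((-5 - 2) + 5)) - 129)*(-12) = (2*0*(0 + 6) - 129)*(-12) = (2*0*6 - 129)*(-12) = (0 - 129)*(-12) = -129*(-12) = 1548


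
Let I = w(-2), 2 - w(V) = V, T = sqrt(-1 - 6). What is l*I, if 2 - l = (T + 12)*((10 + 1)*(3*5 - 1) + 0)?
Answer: -7384 - 616*I*sqrt(7) ≈ -7384.0 - 1629.8*I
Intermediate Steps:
T = I*sqrt(7) (T = sqrt(-7) = I*sqrt(7) ≈ 2.6458*I)
w(V) = 2 - V
l = -1846 - 154*I*sqrt(7) (l = 2 - (I*sqrt(7) + 12)*((10 + 1)*(3*5 - 1) + 0) = 2 - (12 + I*sqrt(7))*(11*(15 - 1) + 0) = 2 - (12 + I*sqrt(7))*(11*14 + 0) = 2 - (12 + I*sqrt(7))*(154 + 0) = 2 - (12 + I*sqrt(7))*154 = 2 - (1848 + 154*I*sqrt(7)) = 2 + (-1848 - 154*I*sqrt(7)) = -1846 - 154*I*sqrt(7) ≈ -1846.0 - 407.45*I)
I = 4 (I = 2 - 1*(-2) = 2 + 2 = 4)
l*I = (-1846 - 154*I*sqrt(7))*4 = -7384 - 616*I*sqrt(7)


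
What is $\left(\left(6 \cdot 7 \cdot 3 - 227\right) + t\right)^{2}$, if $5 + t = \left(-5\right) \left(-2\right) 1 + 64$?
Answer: $1024$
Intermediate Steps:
$t = 69$ ($t = -5 + \left(\left(-5\right) \left(-2\right) 1 + 64\right) = -5 + \left(10 \cdot 1 + 64\right) = -5 + \left(10 + 64\right) = -5 + 74 = 69$)
$\left(\left(6 \cdot 7 \cdot 3 - 227\right) + t\right)^{2} = \left(\left(6 \cdot 7 \cdot 3 - 227\right) + 69\right)^{2} = \left(\left(42 \cdot 3 - 227\right) + 69\right)^{2} = \left(\left(126 - 227\right) + 69\right)^{2} = \left(-101 + 69\right)^{2} = \left(-32\right)^{2} = 1024$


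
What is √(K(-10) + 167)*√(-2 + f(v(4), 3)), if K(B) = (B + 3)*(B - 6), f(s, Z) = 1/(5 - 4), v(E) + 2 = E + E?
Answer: 3*I*√31 ≈ 16.703*I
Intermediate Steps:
v(E) = -2 + 2*E (v(E) = -2 + (E + E) = -2 + 2*E)
f(s, Z) = 1 (f(s, Z) = 1/1 = 1)
K(B) = (-6 + B)*(3 + B) (K(B) = (3 + B)*(-6 + B) = (-6 + B)*(3 + B))
√(K(-10) + 167)*√(-2 + f(v(4), 3)) = √((-18 + (-10)² - 3*(-10)) + 167)*√(-2 + 1) = √((-18 + 100 + 30) + 167)*√(-1) = √(112 + 167)*I = √279*I = (3*√31)*I = 3*I*√31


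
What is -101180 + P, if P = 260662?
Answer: 159482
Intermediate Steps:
-101180 + P = -101180 + 260662 = 159482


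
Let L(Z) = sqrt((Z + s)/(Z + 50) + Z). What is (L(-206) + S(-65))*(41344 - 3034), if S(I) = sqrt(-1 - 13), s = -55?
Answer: I*(38310*sqrt(14) + 478875*sqrt(221)/13) ≈ 6.9096e+5*I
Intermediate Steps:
L(Z) = sqrt(Z + (-55 + Z)/(50 + Z)) (L(Z) = sqrt((Z - 55)/(Z + 50) + Z) = sqrt((-55 + Z)/(50 + Z) + Z) = sqrt(Z + (-55 + Z)/(50 + Z)))
S(I) = I*sqrt(14) (S(I) = sqrt(-14) = I*sqrt(14))
(L(-206) + S(-65))*(41344 - 3034) = (sqrt((-55 - 206 - 206*(50 - 206))/(50 - 206)) + I*sqrt(14))*(41344 - 3034) = (sqrt((-55 - 206 - 206*(-156))/(-156)) + I*sqrt(14))*38310 = (sqrt(-(-55 - 206 + 32136)/156) + I*sqrt(14))*38310 = (sqrt(-1/156*31875) + I*sqrt(14))*38310 = (sqrt(-10625/52) + I*sqrt(14))*38310 = (25*I*sqrt(221)/26 + I*sqrt(14))*38310 = (I*sqrt(14) + 25*I*sqrt(221)/26)*38310 = 38310*I*sqrt(14) + 478875*I*sqrt(221)/13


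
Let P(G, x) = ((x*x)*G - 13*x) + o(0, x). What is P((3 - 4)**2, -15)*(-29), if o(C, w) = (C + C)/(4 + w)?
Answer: -12180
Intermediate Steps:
o(C, w) = 2*C/(4 + w) (o(C, w) = (2*C)/(4 + w) = 2*C/(4 + w))
P(G, x) = -13*x + G*x**2 (P(G, x) = ((x*x)*G - 13*x) + 2*0/(4 + x) = (x**2*G - 13*x) + 0 = (G*x**2 - 13*x) + 0 = (-13*x + G*x**2) + 0 = -13*x + G*x**2)
P((3 - 4)**2, -15)*(-29) = -15*(-13 + (3 - 4)**2*(-15))*(-29) = -15*(-13 + (-1)**2*(-15))*(-29) = -15*(-13 + 1*(-15))*(-29) = -15*(-13 - 15)*(-29) = -15*(-28)*(-29) = 420*(-29) = -12180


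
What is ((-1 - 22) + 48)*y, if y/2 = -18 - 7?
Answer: -1250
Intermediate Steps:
y = -50 (y = 2*(-18 - 7) = 2*(-25) = -50)
((-1 - 22) + 48)*y = ((-1 - 22) + 48)*(-50) = (-23 + 48)*(-50) = 25*(-50) = -1250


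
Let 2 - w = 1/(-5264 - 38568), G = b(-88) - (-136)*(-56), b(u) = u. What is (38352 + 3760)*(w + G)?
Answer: -1777095147632/5479 ≈ -3.2435e+8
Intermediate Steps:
G = -7704 (G = -88 - (-136)*(-56) = -88 - 1*7616 = -88 - 7616 = -7704)
w = 87665/43832 (w = 2 - 1/(-5264 - 38568) = 2 - 1/(-43832) = 2 - 1*(-1/43832) = 2 + 1/43832 = 87665/43832 ≈ 2.0000)
(38352 + 3760)*(w + G) = (38352 + 3760)*(87665/43832 - 7704) = 42112*(-337594063/43832) = -1777095147632/5479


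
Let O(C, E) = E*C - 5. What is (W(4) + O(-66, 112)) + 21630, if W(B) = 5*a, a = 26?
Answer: 14363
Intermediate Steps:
O(C, E) = -5 + C*E (O(C, E) = C*E - 5 = -5 + C*E)
W(B) = 130 (W(B) = 5*26 = 130)
(W(4) + O(-66, 112)) + 21630 = (130 + (-5 - 66*112)) + 21630 = (130 + (-5 - 7392)) + 21630 = (130 - 7397) + 21630 = -7267 + 21630 = 14363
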